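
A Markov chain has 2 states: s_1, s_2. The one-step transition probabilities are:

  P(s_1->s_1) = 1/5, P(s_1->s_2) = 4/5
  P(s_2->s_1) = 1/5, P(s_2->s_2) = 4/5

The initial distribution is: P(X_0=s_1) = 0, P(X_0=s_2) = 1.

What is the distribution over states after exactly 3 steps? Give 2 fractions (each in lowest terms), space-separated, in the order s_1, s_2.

Propagating the distribution step by step (d_{t+1} = d_t * P):
d_0 = (s_1=0, s_2=1)
  d_1[s_1] = 0*1/5 + 1*1/5 = 1/5
  d_1[s_2] = 0*4/5 + 1*4/5 = 4/5
d_1 = (s_1=1/5, s_2=4/5)
  d_2[s_1] = 1/5*1/5 + 4/5*1/5 = 1/5
  d_2[s_2] = 1/5*4/5 + 4/5*4/5 = 4/5
d_2 = (s_1=1/5, s_2=4/5)
  d_3[s_1] = 1/5*1/5 + 4/5*1/5 = 1/5
  d_3[s_2] = 1/5*4/5 + 4/5*4/5 = 4/5
d_3 = (s_1=1/5, s_2=4/5)

Answer: 1/5 4/5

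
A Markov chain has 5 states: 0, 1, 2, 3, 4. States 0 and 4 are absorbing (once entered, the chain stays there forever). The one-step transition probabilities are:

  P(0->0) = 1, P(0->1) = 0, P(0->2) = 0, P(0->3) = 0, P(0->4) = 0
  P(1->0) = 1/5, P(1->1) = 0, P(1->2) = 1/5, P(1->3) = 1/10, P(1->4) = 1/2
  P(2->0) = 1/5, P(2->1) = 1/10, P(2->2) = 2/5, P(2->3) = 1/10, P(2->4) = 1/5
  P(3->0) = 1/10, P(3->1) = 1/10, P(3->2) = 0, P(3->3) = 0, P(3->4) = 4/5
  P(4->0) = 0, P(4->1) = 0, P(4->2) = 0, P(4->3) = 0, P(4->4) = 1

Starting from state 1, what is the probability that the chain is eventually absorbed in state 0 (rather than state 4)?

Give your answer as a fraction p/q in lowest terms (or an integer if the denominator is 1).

Answer: 42/143

Derivation:
Let a_i = P(absorbed in 0 | start in state i).
Boundary conditions: a_0 = 1, a_4 = 0.
For each transient state i, a_i = sum_j P(i->j) * a_j:
  a_1 = 1/5*a_0 + 0*a_1 + 1/5*a_2 + 1/10*a_3 + 1/2*a_4
  a_2 = 1/5*a_0 + 1/10*a_1 + 2/5*a_2 + 1/10*a_3 + 1/5*a_4
  a_3 = 1/10*a_0 + 1/10*a_1 + 0*a_2 + 0*a_3 + 4/5*a_4

Substituting a_0 = 1 and a_4 = 0, rearrange to (I - Q) a = r where r[i] = P(i -> 0):
  [1, -1/5, -1/10] . (a_1, a_2, a_3) = 1/5
  [-1/10, 3/5, -1/10] . (a_1, a_2, a_3) = 1/5
  [-1/10, 0, 1] . (a_1, a_2, a_3) = 1/10

Solving yields:
  a_1 = 42/143
  a_2 = 21/52
  a_3 = 37/286

Starting state is 1, so the absorption probability is a_1 = 42/143.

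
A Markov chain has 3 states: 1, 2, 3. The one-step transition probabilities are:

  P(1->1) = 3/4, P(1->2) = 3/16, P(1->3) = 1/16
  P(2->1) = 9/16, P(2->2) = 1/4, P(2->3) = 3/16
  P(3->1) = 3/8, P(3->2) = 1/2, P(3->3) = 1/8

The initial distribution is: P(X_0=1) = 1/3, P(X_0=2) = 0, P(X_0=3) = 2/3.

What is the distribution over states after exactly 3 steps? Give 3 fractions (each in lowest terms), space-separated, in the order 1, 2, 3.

Propagating the distribution step by step (d_{t+1} = d_t * P):
d_0 = (1=1/3, 2=0, 3=2/3)
  d_1[1] = 1/3*3/4 + 0*9/16 + 2/3*3/8 = 1/2
  d_1[2] = 1/3*3/16 + 0*1/4 + 2/3*1/2 = 19/48
  d_1[3] = 1/3*1/16 + 0*3/16 + 2/3*1/8 = 5/48
d_1 = (1=1/2, 2=19/48, 3=5/48)
  d_2[1] = 1/2*3/4 + 19/48*9/16 + 5/48*3/8 = 163/256
  d_2[2] = 1/2*3/16 + 19/48*1/4 + 5/48*1/2 = 47/192
  d_2[3] = 1/2*1/16 + 19/48*3/16 + 5/48*1/8 = 91/768
d_2 = (1=163/256, 2=47/192, 3=91/768)
  d_3[1] = 163/256*3/4 + 47/192*9/16 + 91/768*3/8 = 1351/2048
  d_3[2] = 163/256*3/16 + 47/192*1/4 + 91/768*1/2 = 2947/12288
  d_3[3] = 163/256*1/16 + 47/192*3/16 + 91/768*1/8 = 1235/12288
d_3 = (1=1351/2048, 2=2947/12288, 3=1235/12288)

Answer: 1351/2048 2947/12288 1235/12288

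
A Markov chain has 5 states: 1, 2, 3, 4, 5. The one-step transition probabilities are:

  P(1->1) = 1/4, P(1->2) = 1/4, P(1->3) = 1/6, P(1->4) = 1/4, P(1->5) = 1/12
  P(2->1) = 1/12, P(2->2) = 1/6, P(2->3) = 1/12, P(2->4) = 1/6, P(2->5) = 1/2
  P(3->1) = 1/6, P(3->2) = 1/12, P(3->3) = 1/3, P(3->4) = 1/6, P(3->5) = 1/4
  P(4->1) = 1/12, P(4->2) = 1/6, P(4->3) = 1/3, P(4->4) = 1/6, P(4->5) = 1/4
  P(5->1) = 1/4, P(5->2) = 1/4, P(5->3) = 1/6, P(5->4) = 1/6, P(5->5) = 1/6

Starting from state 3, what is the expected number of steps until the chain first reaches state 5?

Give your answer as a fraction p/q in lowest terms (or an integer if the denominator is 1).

Answer: 5952/1537

Derivation:
Let h_i = expected steps to first reach 5 from state i.
Boundary: h_5 = 0.
First-step equations for the other states:
  h_1 = 1 + 1/4*h_1 + 1/4*h_2 + 1/6*h_3 + 1/4*h_4 + 1/12*h_5
  h_2 = 1 + 1/12*h_1 + 1/6*h_2 + 1/12*h_3 + 1/6*h_4 + 1/2*h_5
  h_3 = 1 + 1/6*h_1 + 1/12*h_2 + 1/3*h_3 + 1/6*h_4 + 1/4*h_5
  h_4 = 1 + 1/12*h_1 + 1/6*h_2 + 1/3*h_3 + 1/6*h_4 + 1/4*h_5

Substituting h_5 = 0 and rearranging gives the linear system (I - Q) h = 1:
  [3/4, -1/4, -1/6, -1/4] . (h_1, h_2, h_3, h_4) = 1
  [-1/12, 5/6, -1/12, -1/6] . (h_1, h_2, h_3, h_4) = 1
  [-1/6, -1/12, 2/3, -1/6] . (h_1, h_2, h_3, h_4) = 1
  [-1/12, -1/6, -1/3, 5/6] . (h_1, h_2, h_3, h_4) = 1

Solving yields:
  h_1 = 6708/1537
  h_2 = 4260/1537
  h_3 = 5952/1537
  h_4 = 5748/1537

Starting state is 3, so the expected hitting time is h_3 = 5952/1537.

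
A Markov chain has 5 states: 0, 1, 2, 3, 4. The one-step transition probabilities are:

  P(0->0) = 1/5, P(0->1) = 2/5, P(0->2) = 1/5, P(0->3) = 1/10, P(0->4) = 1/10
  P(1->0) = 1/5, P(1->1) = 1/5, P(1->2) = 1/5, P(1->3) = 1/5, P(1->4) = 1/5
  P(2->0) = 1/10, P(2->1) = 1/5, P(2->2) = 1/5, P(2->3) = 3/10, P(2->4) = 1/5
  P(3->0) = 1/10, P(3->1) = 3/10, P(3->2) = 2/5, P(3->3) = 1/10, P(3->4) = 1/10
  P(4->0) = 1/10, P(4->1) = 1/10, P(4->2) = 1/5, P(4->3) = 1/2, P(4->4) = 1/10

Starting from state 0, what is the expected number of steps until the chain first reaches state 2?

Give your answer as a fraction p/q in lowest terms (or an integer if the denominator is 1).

Answer: 1555/367

Derivation:
Let h_i = expected steps to first reach 2 from state i.
Boundary: h_2 = 0.
First-step equations for the other states:
  h_0 = 1 + 1/5*h_0 + 2/5*h_1 + 1/5*h_2 + 1/10*h_3 + 1/10*h_4
  h_1 = 1 + 1/5*h_0 + 1/5*h_1 + 1/5*h_2 + 1/5*h_3 + 1/5*h_4
  h_3 = 1 + 1/10*h_0 + 3/10*h_1 + 2/5*h_2 + 1/10*h_3 + 1/10*h_4
  h_4 = 1 + 1/10*h_0 + 1/10*h_1 + 1/5*h_2 + 1/2*h_3 + 1/10*h_4

Substituting h_2 = 0 and rearranging gives the linear system (I - Q) h = 1:
  [4/5, -2/5, -1/10, -1/10] . (h_0, h_1, h_3, h_4) = 1
  [-1/5, 4/5, -1/5, -1/5] . (h_0, h_1, h_3, h_4) = 1
  [-1/10, -3/10, 9/10, -1/10] . (h_0, h_1, h_3, h_4) = 1
  [-1/10, -1/10, -1/2, 9/10] . (h_0, h_1, h_3, h_4) = 1

Solving yields:
  h_0 = 1555/367
  h_1 = 1520/367
  h_3 = 2495/734
  h_4 = 2885/734

Starting state is 0, so the expected hitting time is h_0 = 1555/367.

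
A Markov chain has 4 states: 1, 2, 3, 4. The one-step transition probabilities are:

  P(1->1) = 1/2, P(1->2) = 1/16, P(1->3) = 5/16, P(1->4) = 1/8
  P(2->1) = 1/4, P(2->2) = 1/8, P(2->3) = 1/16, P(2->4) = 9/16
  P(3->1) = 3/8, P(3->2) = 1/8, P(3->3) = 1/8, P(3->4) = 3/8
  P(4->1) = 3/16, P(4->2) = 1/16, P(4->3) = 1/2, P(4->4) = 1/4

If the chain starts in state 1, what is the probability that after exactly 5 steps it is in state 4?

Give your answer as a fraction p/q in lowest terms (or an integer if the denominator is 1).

Answer: 280273/1048576

Derivation:
Computing P^5 by repeated multiplication:
P^1 =
  1: [1/2, 1/16, 5/16, 1/8]
  2: [1/4, 1/8, 1/16, 9/16]
  3: [3/8, 1/8, 1/8, 3/8]
  4: [3/16, 1/16, 1/2, 1/4]
P^2 =
  1: [13/32, 11/128, 67/256, 63/256]
  2: [73/256, 19/256, 3/8, 17/64]
  3: [43/128, 5/64, 21/64, 33/128]
  4: [11/32, 25/256, 1/4, 79/256]
P^3 =
  1: [1511/4096, 345/4096, 295/1024, 265/1024]
  2: [45/128, 371/4096, 35/128, 1165/4096]
  3: [735/2048, 45/512, 573/2048, 35/128]
  4: [1425/4096, 345/4096, 1225/4096, 1101/4096]
P^4 =
  1: [1483/4096, 5621/65536, 4685/16384, 17447/65536]
  2: [23219/65536, 5587/65536, 19131/65536, 17599/65536]
  3: [5859/16384, 2801/32768, 9481/32768, 137/512]
  4: [23433/65536, 2833/32768, 2341/8192, 17709/65536]
P^5 =
  1: [377089/1048576, 89897/1048576, 301317/1048576, 280273/1048576]
  2: [375683/1048576, 45127/524288, 4699/16384, 281903/1048576]
  3: [94069/262144, 22525/262144, 150497/524288, 140603/524288]
  4: [375623/1048576, 44965/524288, 301959/1048576, 35133/131072]

(P^5)[1 -> 4] = 280273/1048576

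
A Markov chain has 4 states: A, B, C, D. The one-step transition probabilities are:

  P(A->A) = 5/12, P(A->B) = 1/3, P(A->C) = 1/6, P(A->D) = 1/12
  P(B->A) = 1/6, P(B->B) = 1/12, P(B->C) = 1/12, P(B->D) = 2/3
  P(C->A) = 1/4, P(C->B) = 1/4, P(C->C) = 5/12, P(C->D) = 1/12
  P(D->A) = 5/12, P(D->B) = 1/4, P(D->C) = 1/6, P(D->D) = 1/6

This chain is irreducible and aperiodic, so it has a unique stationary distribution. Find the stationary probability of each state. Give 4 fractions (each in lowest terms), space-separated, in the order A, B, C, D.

Answer: 499/1537 365/1537 301/1537 372/1537

Derivation:
The stationary distribution satisfies pi = pi * P, i.e.:
  pi_A = 5/12*pi_A + 1/6*pi_B + 1/4*pi_C + 5/12*pi_D
  pi_B = 1/3*pi_A + 1/12*pi_B + 1/4*pi_C + 1/4*pi_D
  pi_C = 1/6*pi_A + 1/12*pi_B + 5/12*pi_C + 1/6*pi_D
  pi_D = 1/12*pi_A + 2/3*pi_B + 1/12*pi_C + 1/6*pi_D
with normalization: pi_A + pi_B + pi_C + pi_D = 1.

Using the first 3 balance equations plus normalization, the linear system A*pi = b is:
  [-7/12, 1/6, 1/4, 5/12] . pi = 0
  [1/3, -11/12, 1/4, 1/4] . pi = 0
  [1/6, 1/12, -7/12, 1/6] . pi = 0
  [1, 1, 1, 1] . pi = 1

Solving yields:
  pi_A = 499/1537
  pi_B = 365/1537
  pi_C = 301/1537
  pi_D = 372/1537

Verification (pi * P):
  499/1537*5/12 + 365/1537*1/6 + 301/1537*1/4 + 372/1537*5/12 = 499/1537 = pi_A  (ok)
  499/1537*1/3 + 365/1537*1/12 + 301/1537*1/4 + 372/1537*1/4 = 365/1537 = pi_B  (ok)
  499/1537*1/6 + 365/1537*1/12 + 301/1537*5/12 + 372/1537*1/6 = 301/1537 = pi_C  (ok)
  499/1537*1/12 + 365/1537*2/3 + 301/1537*1/12 + 372/1537*1/6 = 372/1537 = pi_D  (ok)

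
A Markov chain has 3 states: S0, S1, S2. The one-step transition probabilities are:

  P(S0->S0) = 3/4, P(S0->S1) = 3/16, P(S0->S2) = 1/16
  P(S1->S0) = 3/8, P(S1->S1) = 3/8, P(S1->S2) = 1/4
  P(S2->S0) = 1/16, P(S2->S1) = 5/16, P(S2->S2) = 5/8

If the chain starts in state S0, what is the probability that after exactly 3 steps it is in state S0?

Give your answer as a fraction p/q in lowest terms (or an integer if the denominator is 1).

Computing P^3 by repeated multiplication:
P^1 =
  S0: [3/4, 3/16, 1/16]
  S1: [3/8, 3/8, 1/4]
  S2: [1/16, 5/16, 5/8]
P^2 =
  S0: [163/256, 59/256, 17/128]
  S1: [7/16, 37/128, 35/128]
  S2: [13/64, 83/256, 121/256]
P^3 =
  S0: [293/512, 1013/4096, 739/4096]
  S1: [929/2048, 565/2048, 277/1024]
  S2: [1243/4096, 1259/4096, 797/2048]

(P^3)[S0 -> S0] = 293/512

Answer: 293/512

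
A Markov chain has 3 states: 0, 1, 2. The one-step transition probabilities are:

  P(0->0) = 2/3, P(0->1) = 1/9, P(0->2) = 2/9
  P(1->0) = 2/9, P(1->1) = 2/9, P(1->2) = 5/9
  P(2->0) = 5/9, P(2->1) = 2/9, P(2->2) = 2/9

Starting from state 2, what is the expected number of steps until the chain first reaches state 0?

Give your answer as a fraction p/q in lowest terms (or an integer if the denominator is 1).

Answer: 27/13

Derivation:
Let h_i = expected steps to first reach 0 from state i.
Boundary: h_0 = 0.
First-step equations for the other states:
  h_1 = 1 + 2/9*h_0 + 2/9*h_1 + 5/9*h_2
  h_2 = 1 + 5/9*h_0 + 2/9*h_1 + 2/9*h_2

Substituting h_0 = 0 and rearranging gives the linear system (I - Q) h = 1:
  [7/9, -5/9] . (h_1, h_2) = 1
  [-2/9, 7/9] . (h_1, h_2) = 1

Solving yields:
  h_1 = 36/13
  h_2 = 27/13

Starting state is 2, so the expected hitting time is h_2 = 27/13.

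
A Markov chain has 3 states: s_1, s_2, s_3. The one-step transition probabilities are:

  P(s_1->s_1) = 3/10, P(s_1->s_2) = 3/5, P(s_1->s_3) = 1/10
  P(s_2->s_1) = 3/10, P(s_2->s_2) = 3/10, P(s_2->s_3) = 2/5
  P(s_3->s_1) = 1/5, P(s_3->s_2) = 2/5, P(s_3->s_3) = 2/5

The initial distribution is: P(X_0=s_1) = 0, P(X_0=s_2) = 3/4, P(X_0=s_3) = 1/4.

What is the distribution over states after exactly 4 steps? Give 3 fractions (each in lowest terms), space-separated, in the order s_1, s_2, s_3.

Answer: 1339/5000 16507/40000 12781/40000

Derivation:
Propagating the distribution step by step (d_{t+1} = d_t * P):
d_0 = (s_1=0, s_2=3/4, s_3=1/4)
  d_1[s_1] = 0*3/10 + 3/4*3/10 + 1/4*1/5 = 11/40
  d_1[s_2] = 0*3/5 + 3/4*3/10 + 1/4*2/5 = 13/40
  d_1[s_3] = 0*1/10 + 3/4*2/5 + 1/4*2/5 = 2/5
d_1 = (s_1=11/40, s_2=13/40, s_3=2/5)
  d_2[s_1] = 11/40*3/10 + 13/40*3/10 + 2/5*1/5 = 13/50
  d_2[s_2] = 11/40*3/5 + 13/40*3/10 + 2/5*2/5 = 169/400
  d_2[s_3] = 11/40*1/10 + 13/40*2/5 + 2/5*2/5 = 127/400
d_2 = (s_1=13/50, s_2=169/400, s_3=127/400)
  d_3[s_1] = 13/50*3/10 + 169/400*3/10 + 127/400*1/5 = 1073/4000
  d_3[s_2] = 13/50*3/5 + 169/400*3/10 + 127/400*2/5 = 1639/4000
  d_3[s_3] = 13/50*1/10 + 169/400*2/5 + 127/400*2/5 = 161/500
d_3 = (s_1=1073/4000, s_2=1639/4000, s_3=161/500)
  d_4[s_1] = 1073/4000*3/10 + 1639/4000*3/10 + 161/500*1/5 = 1339/5000
  d_4[s_2] = 1073/4000*3/5 + 1639/4000*3/10 + 161/500*2/5 = 16507/40000
  d_4[s_3] = 1073/4000*1/10 + 1639/4000*2/5 + 161/500*2/5 = 12781/40000
d_4 = (s_1=1339/5000, s_2=16507/40000, s_3=12781/40000)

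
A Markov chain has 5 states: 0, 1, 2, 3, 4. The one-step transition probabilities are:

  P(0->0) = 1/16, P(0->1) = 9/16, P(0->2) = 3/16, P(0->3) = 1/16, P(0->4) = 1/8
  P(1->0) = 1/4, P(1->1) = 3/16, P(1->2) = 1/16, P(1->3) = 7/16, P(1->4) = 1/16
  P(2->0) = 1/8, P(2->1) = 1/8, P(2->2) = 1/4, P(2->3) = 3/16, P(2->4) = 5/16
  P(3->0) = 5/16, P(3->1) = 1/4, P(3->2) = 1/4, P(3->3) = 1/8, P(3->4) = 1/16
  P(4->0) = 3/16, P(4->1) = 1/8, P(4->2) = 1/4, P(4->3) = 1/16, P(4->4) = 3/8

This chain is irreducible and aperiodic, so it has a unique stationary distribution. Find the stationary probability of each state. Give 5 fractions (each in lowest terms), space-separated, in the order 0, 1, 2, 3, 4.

The stationary distribution satisfies pi = pi * P, i.e.:
  pi_0 = 1/16*pi_0 + 1/4*pi_1 + 1/8*pi_2 + 5/16*pi_3 + 3/16*pi_4
  pi_1 = 9/16*pi_0 + 3/16*pi_1 + 1/8*pi_2 + 1/4*pi_3 + 1/8*pi_4
  pi_2 = 3/16*pi_0 + 1/16*pi_1 + 1/4*pi_2 + 1/4*pi_3 + 1/4*pi_4
  pi_3 = 1/16*pi_0 + 7/16*pi_1 + 3/16*pi_2 + 1/8*pi_3 + 1/16*pi_4
  pi_4 = 1/8*pi_0 + 1/16*pi_1 + 5/16*pi_2 + 1/16*pi_3 + 3/8*pi_4
with normalization: pi_0 + pi_1 + pi_2 + pi_3 + pi_4 = 1.

Using the first 4 balance equations plus normalization, the linear system A*pi = b is:
  [-15/16, 1/4, 1/8, 5/16, 3/16] . pi = 0
  [9/16, -13/16, 1/8, 1/4, 1/8] . pi = 0
  [3/16, 1/16, -3/4, 1/4, 1/4] . pi = 0
  [1/16, 7/16, 3/16, -7/8, 1/16] . pi = 0
  [1, 1, 1, 1, 1] . pi = 1

Solving yields:
  pi_0 = 2778/14539
  pi_1 = 3606/14539
  pi_2 = 2785/14539
  pi_3 = 2783/14539
  pi_4 = 2587/14539

Verification (pi * P):
  2778/14539*1/16 + 3606/14539*1/4 + 2785/14539*1/8 + 2783/14539*5/16 + 2587/14539*3/16 = 2778/14539 = pi_0  (ok)
  2778/14539*9/16 + 3606/14539*3/16 + 2785/14539*1/8 + 2783/14539*1/4 + 2587/14539*1/8 = 3606/14539 = pi_1  (ok)
  2778/14539*3/16 + 3606/14539*1/16 + 2785/14539*1/4 + 2783/14539*1/4 + 2587/14539*1/4 = 2785/14539 = pi_2  (ok)
  2778/14539*1/16 + 3606/14539*7/16 + 2785/14539*3/16 + 2783/14539*1/8 + 2587/14539*1/16 = 2783/14539 = pi_3  (ok)
  2778/14539*1/8 + 3606/14539*1/16 + 2785/14539*5/16 + 2783/14539*1/16 + 2587/14539*3/8 = 2587/14539 = pi_4  (ok)

Answer: 2778/14539 3606/14539 2785/14539 2783/14539 2587/14539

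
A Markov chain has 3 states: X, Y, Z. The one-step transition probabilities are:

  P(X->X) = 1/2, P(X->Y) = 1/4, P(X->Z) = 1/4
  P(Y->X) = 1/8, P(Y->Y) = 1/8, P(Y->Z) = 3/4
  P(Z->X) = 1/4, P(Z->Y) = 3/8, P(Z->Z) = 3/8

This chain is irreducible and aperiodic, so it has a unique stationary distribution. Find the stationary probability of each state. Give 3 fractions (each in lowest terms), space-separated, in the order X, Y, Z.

Answer: 17/59 16/59 26/59

Derivation:
The stationary distribution satisfies pi = pi * P, i.e.:
  pi_X = 1/2*pi_X + 1/8*pi_Y + 1/4*pi_Z
  pi_Y = 1/4*pi_X + 1/8*pi_Y + 3/8*pi_Z
  pi_Z = 1/4*pi_X + 3/4*pi_Y + 3/8*pi_Z
with normalization: pi_X + pi_Y + pi_Z = 1.

Using the first 2 balance equations plus normalization, the linear system A*pi = b is:
  [-1/2, 1/8, 1/4] . pi = 0
  [1/4, -7/8, 3/8] . pi = 0
  [1, 1, 1] . pi = 1

Solving yields:
  pi_X = 17/59
  pi_Y = 16/59
  pi_Z = 26/59

Verification (pi * P):
  17/59*1/2 + 16/59*1/8 + 26/59*1/4 = 17/59 = pi_X  (ok)
  17/59*1/4 + 16/59*1/8 + 26/59*3/8 = 16/59 = pi_Y  (ok)
  17/59*1/4 + 16/59*3/4 + 26/59*3/8 = 26/59 = pi_Z  (ok)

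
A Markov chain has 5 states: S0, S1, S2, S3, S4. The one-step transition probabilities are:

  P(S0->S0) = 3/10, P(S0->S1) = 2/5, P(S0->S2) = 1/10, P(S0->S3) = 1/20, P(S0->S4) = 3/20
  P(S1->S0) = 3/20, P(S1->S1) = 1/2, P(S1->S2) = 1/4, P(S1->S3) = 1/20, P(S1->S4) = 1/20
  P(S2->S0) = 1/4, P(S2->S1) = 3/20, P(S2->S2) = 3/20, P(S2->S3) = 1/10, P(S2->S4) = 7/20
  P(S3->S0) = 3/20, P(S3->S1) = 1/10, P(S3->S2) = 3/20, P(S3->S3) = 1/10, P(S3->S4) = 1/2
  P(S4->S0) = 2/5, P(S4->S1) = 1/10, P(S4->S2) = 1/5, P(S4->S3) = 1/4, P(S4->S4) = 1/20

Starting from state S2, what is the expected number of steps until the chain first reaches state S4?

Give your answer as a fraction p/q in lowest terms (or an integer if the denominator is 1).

Answer: 10174/2271

Derivation:
Let h_i = expected steps to first reach S4 from state i.
Boundary: h_S4 = 0.
First-step equations for the other states:
  h_S0 = 1 + 3/10*h_S0 + 2/5*h_S1 + 1/10*h_S2 + 1/20*h_S3 + 3/20*h_S4
  h_S1 = 1 + 3/20*h_S0 + 1/2*h_S1 + 1/4*h_S2 + 1/20*h_S3 + 1/20*h_S4
  h_S2 = 1 + 1/4*h_S0 + 3/20*h_S1 + 3/20*h_S2 + 1/10*h_S3 + 7/20*h_S4
  h_S3 = 1 + 3/20*h_S0 + 1/10*h_S1 + 3/20*h_S2 + 1/10*h_S3 + 1/2*h_S4

Substituting h_S4 = 0 and rearranging gives the linear system (I - Q) h = 1:
  [7/10, -2/5, -1/10, -1/20] . (h_S0, h_S1, h_S2, h_S3) = 1
  [-3/20, 1/2, -1/4, -1/20] . (h_S0, h_S1, h_S2, h_S3) = 1
  [-1/4, -3/20, 17/20, -1/10] . (h_S0, h_S1, h_S2, h_S3) = 1
  [-3/20, -1/10, -3/20, 9/10] . (h_S0, h_S1, h_S2, h_S3) = 1

Solving yields:
  h_S0 = 4522/757
  h_S1 = 4836/757
  h_S2 = 10174/2271
  h_S3 = 8092/2271

Starting state is S2, so the expected hitting time is h_S2 = 10174/2271.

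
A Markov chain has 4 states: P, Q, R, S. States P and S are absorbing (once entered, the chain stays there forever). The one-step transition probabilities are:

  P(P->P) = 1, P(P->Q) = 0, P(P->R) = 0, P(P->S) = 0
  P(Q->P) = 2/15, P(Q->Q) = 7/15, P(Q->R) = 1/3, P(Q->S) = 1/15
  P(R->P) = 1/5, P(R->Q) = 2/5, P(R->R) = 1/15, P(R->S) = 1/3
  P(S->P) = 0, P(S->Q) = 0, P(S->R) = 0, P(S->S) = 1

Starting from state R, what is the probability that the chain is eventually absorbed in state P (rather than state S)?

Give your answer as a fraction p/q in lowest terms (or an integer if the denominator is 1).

Answer: 18/41

Derivation:
Let a_i = P(absorbed in P | start in state i).
Boundary conditions: a_P = 1, a_S = 0.
For each transient state i, a_i = sum_j P(i->j) * a_j:
  a_Q = 2/15*a_P + 7/15*a_Q + 1/3*a_R + 1/15*a_S
  a_R = 1/5*a_P + 2/5*a_Q + 1/15*a_R + 1/3*a_S

Substituting a_P = 1 and a_S = 0, rearrange to (I - Q) a = r where r[i] = P(i -> P):
  [8/15, -1/3] . (a_Q, a_R) = 2/15
  [-2/5, 14/15] . (a_Q, a_R) = 1/5

Solving yields:
  a_Q = 43/82
  a_R = 18/41

Starting state is R, so the absorption probability is a_R = 18/41.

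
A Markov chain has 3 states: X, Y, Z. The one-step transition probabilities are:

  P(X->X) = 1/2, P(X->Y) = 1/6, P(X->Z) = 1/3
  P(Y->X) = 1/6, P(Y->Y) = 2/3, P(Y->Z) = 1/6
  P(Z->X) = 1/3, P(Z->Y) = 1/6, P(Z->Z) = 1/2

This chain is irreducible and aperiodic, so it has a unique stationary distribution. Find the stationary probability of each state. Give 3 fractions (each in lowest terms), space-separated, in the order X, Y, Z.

Answer: 1/3 1/3 1/3

Derivation:
The stationary distribution satisfies pi = pi * P, i.e.:
  pi_X = 1/2*pi_X + 1/6*pi_Y + 1/3*pi_Z
  pi_Y = 1/6*pi_X + 2/3*pi_Y + 1/6*pi_Z
  pi_Z = 1/3*pi_X + 1/6*pi_Y + 1/2*pi_Z
with normalization: pi_X + pi_Y + pi_Z = 1.

Using the first 2 balance equations plus normalization, the linear system A*pi = b is:
  [-1/2, 1/6, 1/3] . pi = 0
  [1/6, -1/3, 1/6] . pi = 0
  [1, 1, 1] . pi = 1

Solving yields:
  pi_X = 1/3
  pi_Y = 1/3
  pi_Z = 1/3

Verification (pi * P):
  1/3*1/2 + 1/3*1/6 + 1/3*1/3 = 1/3 = pi_X  (ok)
  1/3*1/6 + 1/3*2/3 + 1/3*1/6 = 1/3 = pi_Y  (ok)
  1/3*1/3 + 1/3*1/6 + 1/3*1/2 = 1/3 = pi_Z  (ok)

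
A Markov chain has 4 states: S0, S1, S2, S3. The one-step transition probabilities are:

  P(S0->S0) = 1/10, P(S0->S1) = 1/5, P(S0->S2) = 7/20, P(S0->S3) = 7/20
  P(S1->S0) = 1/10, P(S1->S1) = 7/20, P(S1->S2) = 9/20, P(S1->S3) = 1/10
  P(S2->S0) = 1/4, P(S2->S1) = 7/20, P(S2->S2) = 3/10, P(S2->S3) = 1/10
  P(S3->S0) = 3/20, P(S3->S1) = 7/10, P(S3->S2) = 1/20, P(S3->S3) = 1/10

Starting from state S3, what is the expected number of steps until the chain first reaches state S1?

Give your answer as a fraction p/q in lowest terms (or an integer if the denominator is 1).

Answer: 6060/3499

Derivation:
Let h_i = expected steps to first reach S1 from state i.
Boundary: h_S1 = 0.
First-step equations for the other states:
  h_S0 = 1 + 1/10*h_S0 + 1/5*h_S1 + 7/20*h_S2 + 7/20*h_S3
  h_S2 = 1 + 1/4*h_S0 + 7/20*h_S1 + 3/10*h_S2 + 1/10*h_S3
  h_S3 = 1 + 3/20*h_S0 + 7/10*h_S1 + 1/20*h_S2 + 1/10*h_S3

Substituting h_S1 = 0 and rearranging gives the linear system (I - Q) h = 1:
  [9/10, -7/20, -7/20] . (h_S0, h_S2, h_S3) = 1
  [-1/4, 7/10, -1/10] . (h_S0, h_S2, h_S3) = 1
  [-3/20, -1/20, 9/10] . (h_S0, h_S2, h_S3) = 1

Solving yields:
  h_S0 = 9900/3499
  h_S2 = 9400/3499
  h_S3 = 6060/3499

Starting state is S3, so the expected hitting time is h_S3 = 6060/3499.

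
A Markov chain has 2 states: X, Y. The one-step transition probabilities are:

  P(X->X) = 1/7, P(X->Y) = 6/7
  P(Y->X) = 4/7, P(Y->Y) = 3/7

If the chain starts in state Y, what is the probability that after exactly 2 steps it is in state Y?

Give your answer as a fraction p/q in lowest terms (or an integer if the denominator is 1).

Computing P^2 by repeated multiplication:
P^1 =
  X: [1/7, 6/7]
  Y: [4/7, 3/7]
P^2 =
  X: [25/49, 24/49]
  Y: [16/49, 33/49]

(P^2)[Y -> Y] = 33/49

Answer: 33/49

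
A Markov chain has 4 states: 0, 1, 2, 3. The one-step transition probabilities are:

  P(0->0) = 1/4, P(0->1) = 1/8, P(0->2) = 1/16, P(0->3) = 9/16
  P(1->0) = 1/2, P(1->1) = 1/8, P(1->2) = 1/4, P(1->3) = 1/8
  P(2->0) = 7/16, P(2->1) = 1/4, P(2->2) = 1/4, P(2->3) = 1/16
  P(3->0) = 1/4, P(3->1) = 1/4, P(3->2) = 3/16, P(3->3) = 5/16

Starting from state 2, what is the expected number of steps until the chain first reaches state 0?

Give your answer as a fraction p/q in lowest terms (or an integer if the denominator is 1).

Let h_i = expected steps to first reach 0 from state i.
Boundary: h_0 = 0.
First-step equations for the other states:
  h_1 = 1 + 1/2*h_0 + 1/8*h_1 + 1/4*h_2 + 1/8*h_3
  h_2 = 1 + 7/16*h_0 + 1/4*h_1 + 1/4*h_2 + 1/16*h_3
  h_3 = 1 + 1/4*h_0 + 1/4*h_1 + 3/16*h_2 + 5/16*h_3

Substituting h_0 = 0 and rearranging gives the linear system (I - Q) h = 1:
  [7/8, -1/4, -1/8] . (h_1, h_2, h_3) = 1
  [-1/4, 3/4, -1/16] . (h_1, h_2, h_3) = 1
  [-1/4, -3/16, 11/16] . (h_1, h_2, h_3) = 1

Solving yields:
  h_1 = 184/83
  h_2 = 192/83
  h_3 = 240/83

Starting state is 2, so the expected hitting time is h_2 = 192/83.

Answer: 192/83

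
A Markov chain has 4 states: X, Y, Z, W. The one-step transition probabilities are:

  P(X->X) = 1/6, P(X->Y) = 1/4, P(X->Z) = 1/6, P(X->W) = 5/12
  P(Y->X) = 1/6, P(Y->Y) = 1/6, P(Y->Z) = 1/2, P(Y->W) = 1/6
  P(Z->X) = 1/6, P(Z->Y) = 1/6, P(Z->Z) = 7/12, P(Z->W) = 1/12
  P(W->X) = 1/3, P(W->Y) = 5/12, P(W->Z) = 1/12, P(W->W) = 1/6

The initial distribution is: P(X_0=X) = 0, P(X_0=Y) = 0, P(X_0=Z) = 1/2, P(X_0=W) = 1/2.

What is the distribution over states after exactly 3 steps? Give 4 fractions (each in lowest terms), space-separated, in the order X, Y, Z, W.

Propagating the distribution step by step (d_{t+1} = d_t * P):
d_0 = (X=0, Y=0, Z=1/2, W=1/2)
  d_1[X] = 0*1/6 + 0*1/6 + 1/2*1/6 + 1/2*1/3 = 1/4
  d_1[Y] = 0*1/4 + 0*1/6 + 1/2*1/6 + 1/2*5/12 = 7/24
  d_1[Z] = 0*1/6 + 0*1/2 + 1/2*7/12 + 1/2*1/12 = 1/3
  d_1[W] = 0*5/12 + 0*1/6 + 1/2*1/12 + 1/2*1/6 = 1/8
d_1 = (X=1/4, Y=7/24, Z=1/3, W=1/8)
  d_2[X] = 1/4*1/6 + 7/24*1/6 + 1/3*1/6 + 1/8*1/3 = 3/16
  d_2[Y] = 1/4*1/4 + 7/24*1/6 + 1/3*1/6 + 1/8*5/12 = 7/32
  d_2[Z] = 1/4*1/6 + 7/24*1/2 + 1/3*7/12 + 1/8*1/12 = 113/288
  d_2[W] = 1/4*5/12 + 7/24*1/6 + 1/3*1/12 + 1/8*1/6 = 29/144
d_2 = (X=3/16, Y=7/32, Z=113/288, W=29/144)
  d_3[X] = 3/16*1/6 + 7/32*1/6 + 113/288*1/6 + 29/144*1/3 = 173/864
  d_3[Y] = 3/16*1/4 + 7/32*1/6 + 113/288*1/6 + 29/144*5/12 = 67/288
  d_3[Z] = 3/16*1/6 + 7/32*1/2 + 113/288*7/12 + 29/144*1/12 = 445/1152
  d_3[W] = 3/16*5/12 + 7/32*1/6 + 113/288*1/12 + 29/144*1/6 = 625/3456
d_3 = (X=173/864, Y=67/288, Z=445/1152, W=625/3456)

Answer: 173/864 67/288 445/1152 625/3456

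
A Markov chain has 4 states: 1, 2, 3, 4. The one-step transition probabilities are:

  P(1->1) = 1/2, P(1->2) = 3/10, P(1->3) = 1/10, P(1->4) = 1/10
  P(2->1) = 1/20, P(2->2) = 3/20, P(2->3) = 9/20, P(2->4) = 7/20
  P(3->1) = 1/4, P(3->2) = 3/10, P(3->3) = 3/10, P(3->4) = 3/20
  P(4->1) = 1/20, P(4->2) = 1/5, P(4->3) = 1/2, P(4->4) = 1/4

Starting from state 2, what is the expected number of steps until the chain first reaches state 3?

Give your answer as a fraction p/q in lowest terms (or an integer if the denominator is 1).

Let h_i = expected steps to first reach 3 from state i.
Boundary: h_3 = 0.
First-step equations for the other states:
  h_1 = 1 + 1/2*h_1 + 3/10*h_2 + 1/10*h_3 + 1/10*h_4
  h_2 = 1 + 1/20*h_1 + 3/20*h_2 + 9/20*h_3 + 7/20*h_4
  h_4 = 1 + 1/20*h_1 + 1/5*h_2 + 1/2*h_3 + 1/4*h_4

Substituting h_3 = 0 and rearranging gives the linear system (I - Q) h = 1:
  [1/2, -3/10, -1/10] . (h_1, h_2, h_4) = 1
  [-1/20, 17/20, -7/20] . (h_1, h_2, h_4) = 1
  [-1/20, -1/5, 3/4] . (h_1, h_2, h_4) = 1

Solving yields:
  h_1 = 2005/524
  h_2 = 605/262
  h_4 = 1155/524

Starting state is 2, so the expected hitting time is h_2 = 605/262.

Answer: 605/262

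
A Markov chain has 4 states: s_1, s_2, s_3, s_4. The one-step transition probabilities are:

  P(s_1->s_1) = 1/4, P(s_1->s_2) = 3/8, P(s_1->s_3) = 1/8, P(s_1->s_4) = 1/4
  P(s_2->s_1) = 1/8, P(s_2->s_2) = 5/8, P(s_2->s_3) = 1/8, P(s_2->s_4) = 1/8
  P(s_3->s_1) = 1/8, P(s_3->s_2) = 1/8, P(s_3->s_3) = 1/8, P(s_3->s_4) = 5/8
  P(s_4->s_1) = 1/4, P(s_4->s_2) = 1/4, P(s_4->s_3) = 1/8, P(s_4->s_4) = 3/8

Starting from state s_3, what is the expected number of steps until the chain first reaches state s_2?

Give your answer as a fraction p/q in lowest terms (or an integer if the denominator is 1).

Let h_i = expected steps to first reach s_2 from state i.
Boundary: h_s_2 = 0.
First-step equations for the other states:
  h_s_1 = 1 + 1/4*h_s_1 + 3/8*h_s_2 + 1/8*h_s_3 + 1/4*h_s_4
  h_s_3 = 1 + 1/8*h_s_1 + 1/8*h_s_2 + 1/8*h_s_3 + 5/8*h_s_4
  h_s_4 = 1 + 1/4*h_s_1 + 1/4*h_s_2 + 1/8*h_s_3 + 3/8*h_s_4

Substituting h_s_2 = 0 and rearranging gives the linear system (I - Q) h = 1:
  [3/4, -1/8, -1/4] . (h_s_1, h_s_3, h_s_4) = 1
  [-1/8, 7/8, -5/8] . (h_s_1, h_s_3, h_s_4) = 1
  [-1/4, -1/8, 5/8] . (h_s_1, h_s_3, h_s_4) = 1

Solving yields:
  h_s_1 = 448/135
  h_s_3 = 584/135
  h_s_4 = 512/135

Starting state is s_3, so the expected hitting time is h_s_3 = 584/135.

Answer: 584/135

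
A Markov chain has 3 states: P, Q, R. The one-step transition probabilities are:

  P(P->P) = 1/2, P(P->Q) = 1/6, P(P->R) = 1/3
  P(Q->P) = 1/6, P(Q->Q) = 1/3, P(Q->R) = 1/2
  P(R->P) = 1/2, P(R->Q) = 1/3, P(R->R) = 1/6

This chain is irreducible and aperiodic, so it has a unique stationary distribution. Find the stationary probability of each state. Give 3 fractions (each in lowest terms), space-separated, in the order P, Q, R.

The stationary distribution satisfies pi = pi * P, i.e.:
  pi_P = 1/2*pi_P + 1/6*pi_Q + 1/2*pi_R
  pi_Q = 1/6*pi_P + 1/3*pi_Q + 1/3*pi_R
  pi_R = 1/3*pi_P + 1/2*pi_Q + 1/6*pi_R
with normalization: pi_P + pi_Q + pi_R = 1.

Using the first 2 balance equations plus normalization, the linear system A*pi = b is:
  [-1/2, 1/6, 1/2] . pi = 0
  [1/6, -2/3, 1/3] . pi = 0
  [1, 1, 1] . pi = 1

Solving yields:
  pi_P = 7/17
  pi_Q = 9/34
  pi_R = 11/34

Verification (pi * P):
  7/17*1/2 + 9/34*1/6 + 11/34*1/2 = 7/17 = pi_P  (ok)
  7/17*1/6 + 9/34*1/3 + 11/34*1/3 = 9/34 = pi_Q  (ok)
  7/17*1/3 + 9/34*1/2 + 11/34*1/6 = 11/34 = pi_R  (ok)

Answer: 7/17 9/34 11/34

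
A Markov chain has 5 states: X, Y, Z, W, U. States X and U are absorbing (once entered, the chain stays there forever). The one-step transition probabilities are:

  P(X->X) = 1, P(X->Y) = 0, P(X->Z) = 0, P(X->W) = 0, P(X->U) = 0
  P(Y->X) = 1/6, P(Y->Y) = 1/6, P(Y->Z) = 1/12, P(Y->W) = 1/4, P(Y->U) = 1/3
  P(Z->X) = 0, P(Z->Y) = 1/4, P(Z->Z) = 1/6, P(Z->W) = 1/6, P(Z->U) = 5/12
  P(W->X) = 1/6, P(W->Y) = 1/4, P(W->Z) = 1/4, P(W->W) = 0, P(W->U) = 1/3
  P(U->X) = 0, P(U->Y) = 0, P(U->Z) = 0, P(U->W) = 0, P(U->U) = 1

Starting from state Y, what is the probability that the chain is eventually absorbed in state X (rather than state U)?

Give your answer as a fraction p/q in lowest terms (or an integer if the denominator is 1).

Let a_i = P(absorbed in X | start in state i).
Boundary conditions: a_X = 1, a_U = 0.
For each transient state i, a_i = sum_j P(i->j) * a_j:
  a_Y = 1/6*a_X + 1/6*a_Y + 1/12*a_Z + 1/4*a_W + 1/3*a_U
  a_Z = 0*a_X + 1/4*a_Y + 1/6*a_Z + 1/6*a_W + 5/12*a_U
  a_W = 1/6*a_X + 1/4*a_Y + 1/4*a_Z + 0*a_W + 1/3*a_U

Substituting a_X = 1 and a_U = 0, rearrange to (I - Q) a = r where r[i] = P(i -> X):
  [5/6, -1/12, -1/4] . (a_Y, a_Z, a_W) = 1/6
  [-1/4, 5/6, -1/6] . (a_Y, a_Z, a_W) = 0
  [-1/4, -1/4, 1] . (a_Y, a_Z, a_W) = 1/6

Solving yields:
  a_Y = 292/981
  a_Z = 142/981
  a_W = 272/981

Starting state is Y, so the absorption probability is a_Y = 292/981.

Answer: 292/981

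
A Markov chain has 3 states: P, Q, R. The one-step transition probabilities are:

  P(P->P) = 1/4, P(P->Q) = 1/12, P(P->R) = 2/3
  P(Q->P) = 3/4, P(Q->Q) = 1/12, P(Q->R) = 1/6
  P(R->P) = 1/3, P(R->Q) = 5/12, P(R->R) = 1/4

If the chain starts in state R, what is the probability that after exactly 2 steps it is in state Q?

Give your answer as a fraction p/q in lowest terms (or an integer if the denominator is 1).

Answer: 1/6

Derivation:
Computing P^2 by repeated multiplication:
P^1 =
  P: [1/4, 1/12, 2/3]
  Q: [3/4, 1/12, 1/6]
  R: [1/3, 5/12, 1/4]
P^2 =
  P: [25/72, 11/36, 25/72]
  Q: [11/36, 5/36, 5/9]
  R: [23/48, 1/6, 17/48]

(P^2)[R -> Q] = 1/6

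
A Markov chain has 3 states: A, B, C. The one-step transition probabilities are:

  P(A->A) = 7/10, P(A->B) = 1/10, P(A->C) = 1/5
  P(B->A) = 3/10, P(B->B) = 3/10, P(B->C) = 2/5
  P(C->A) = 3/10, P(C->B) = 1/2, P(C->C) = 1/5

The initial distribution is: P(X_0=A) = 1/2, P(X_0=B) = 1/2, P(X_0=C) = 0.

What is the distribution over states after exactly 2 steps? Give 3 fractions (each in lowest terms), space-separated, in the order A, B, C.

Propagating the distribution step by step (d_{t+1} = d_t * P):
d_0 = (A=1/2, B=1/2, C=0)
  d_1[A] = 1/2*7/10 + 1/2*3/10 + 0*3/10 = 1/2
  d_1[B] = 1/2*1/10 + 1/2*3/10 + 0*1/2 = 1/5
  d_1[C] = 1/2*1/5 + 1/2*2/5 + 0*1/5 = 3/10
d_1 = (A=1/2, B=1/5, C=3/10)
  d_2[A] = 1/2*7/10 + 1/5*3/10 + 3/10*3/10 = 1/2
  d_2[B] = 1/2*1/10 + 1/5*3/10 + 3/10*1/2 = 13/50
  d_2[C] = 1/2*1/5 + 1/5*2/5 + 3/10*1/5 = 6/25
d_2 = (A=1/2, B=13/50, C=6/25)

Answer: 1/2 13/50 6/25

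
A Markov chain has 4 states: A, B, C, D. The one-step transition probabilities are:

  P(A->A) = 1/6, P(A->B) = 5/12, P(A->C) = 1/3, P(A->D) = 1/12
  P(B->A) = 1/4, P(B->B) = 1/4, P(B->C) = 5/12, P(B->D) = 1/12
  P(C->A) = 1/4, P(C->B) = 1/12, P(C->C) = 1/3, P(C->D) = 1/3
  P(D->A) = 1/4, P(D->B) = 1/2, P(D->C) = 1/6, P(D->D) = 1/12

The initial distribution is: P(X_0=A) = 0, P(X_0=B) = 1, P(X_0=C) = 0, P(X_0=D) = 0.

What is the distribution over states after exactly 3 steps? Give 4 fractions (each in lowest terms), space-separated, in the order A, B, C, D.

Answer: 133/576 481/1728 557/1728 97/576

Derivation:
Propagating the distribution step by step (d_{t+1} = d_t * P):
d_0 = (A=0, B=1, C=0, D=0)
  d_1[A] = 0*1/6 + 1*1/4 + 0*1/4 + 0*1/4 = 1/4
  d_1[B] = 0*5/12 + 1*1/4 + 0*1/12 + 0*1/2 = 1/4
  d_1[C] = 0*1/3 + 1*5/12 + 0*1/3 + 0*1/6 = 5/12
  d_1[D] = 0*1/12 + 1*1/12 + 0*1/3 + 0*1/12 = 1/12
d_1 = (A=1/4, B=1/4, C=5/12, D=1/12)
  d_2[A] = 1/4*1/6 + 1/4*1/4 + 5/12*1/4 + 1/12*1/4 = 11/48
  d_2[B] = 1/4*5/12 + 1/4*1/4 + 5/12*1/12 + 1/12*1/2 = 35/144
  d_2[C] = 1/4*1/3 + 1/4*5/12 + 5/12*1/3 + 1/12*1/6 = 49/144
  d_2[D] = 1/4*1/12 + 1/4*1/12 + 5/12*1/3 + 1/12*1/12 = 3/16
d_2 = (A=11/48, B=35/144, C=49/144, D=3/16)
  d_3[A] = 11/48*1/6 + 35/144*1/4 + 49/144*1/4 + 3/16*1/4 = 133/576
  d_3[B] = 11/48*5/12 + 35/144*1/4 + 49/144*1/12 + 3/16*1/2 = 481/1728
  d_3[C] = 11/48*1/3 + 35/144*5/12 + 49/144*1/3 + 3/16*1/6 = 557/1728
  d_3[D] = 11/48*1/12 + 35/144*1/12 + 49/144*1/3 + 3/16*1/12 = 97/576
d_3 = (A=133/576, B=481/1728, C=557/1728, D=97/576)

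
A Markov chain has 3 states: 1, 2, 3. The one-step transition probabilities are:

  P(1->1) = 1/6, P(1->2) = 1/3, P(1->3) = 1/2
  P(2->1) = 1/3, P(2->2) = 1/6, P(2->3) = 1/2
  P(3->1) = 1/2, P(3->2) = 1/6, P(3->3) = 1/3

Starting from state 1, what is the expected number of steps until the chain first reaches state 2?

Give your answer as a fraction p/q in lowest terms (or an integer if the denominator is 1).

Answer: 42/11

Derivation:
Let h_i = expected steps to first reach 2 from state i.
Boundary: h_2 = 0.
First-step equations for the other states:
  h_1 = 1 + 1/6*h_1 + 1/3*h_2 + 1/2*h_3
  h_3 = 1 + 1/2*h_1 + 1/6*h_2 + 1/3*h_3

Substituting h_2 = 0 and rearranging gives the linear system (I - Q) h = 1:
  [5/6, -1/2] . (h_1, h_3) = 1
  [-1/2, 2/3] . (h_1, h_3) = 1

Solving yields:
  h_1 = 42/11
  h_3 = 48/11

Starting state is 1, so the expected hitting time is h_1 = 42/11.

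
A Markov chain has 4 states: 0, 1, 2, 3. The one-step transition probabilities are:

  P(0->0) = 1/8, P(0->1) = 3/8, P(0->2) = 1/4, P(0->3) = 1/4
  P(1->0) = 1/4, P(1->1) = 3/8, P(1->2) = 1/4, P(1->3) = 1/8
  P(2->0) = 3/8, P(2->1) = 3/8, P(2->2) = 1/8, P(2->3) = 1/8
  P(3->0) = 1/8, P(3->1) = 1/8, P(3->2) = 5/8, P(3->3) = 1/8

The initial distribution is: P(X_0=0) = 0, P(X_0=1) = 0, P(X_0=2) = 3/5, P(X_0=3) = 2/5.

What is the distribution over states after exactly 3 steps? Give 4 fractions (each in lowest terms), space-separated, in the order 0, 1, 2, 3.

Propagating the distribution step by step (d_{t+1} = d_t * P):
d_0 = (0=0, 1=0, 2=3/5, 3=2/5)
  d_1[0] = 0*1/8 + 0*1/4 + 3/5*3/8 + 2/5*1/8 = 11/40
  d_1[1] = 0*3/8 + 0*3/8 + 3/5*3/8 + 2/5*1/8 = 11/40
  d_1[2] = 0*1/4 + 0*1/4 + 3/5*1/8 + 2/5*5/8 = 13/40
  d_1[3] = 0*1/4 + 0*1/8 + 3/5*1/8 + 2/5*1/8 = 1/8
d_1 = (0=11/40, 1=11/40, 2=13/40, 3=1/8)
  d_2[0] = 11/40*1/8 + 11/40*1/4 + 13/40*3/8 + 1/8*1/8 = 77/320
  d_2[1] = 11/40*3/8 + 11/40*3/8 + 13/40*3/8 + 1/8*1/8 = 11/32
  d_2[2] = 11/40*1/4 + 11/40*1/4 + 13/40*1/8 + 1/8*5/8 = 41/160
  d_2[3] = 11/40*1/4 + 11/40*1/8 + 13/40*1/8 + 1/8*1/8 = 51/320
d_2 = (0=77/320, 1=11/32, 2=41/160, 3=51/320)
  d_3[0] = 77/320*1/8 + 11/32*1/4 + 41/160*3/8 + 51/320*1/8 = 297/1280
  d_3[1] = 77/320*3/8 + 11/32*3/8 + 41/160*3/8 + 51/320*1/8 = 429/1280
  d_3[2] = 77/320*1/4 + 11/32*1/4 + 41/160*1/8 + 51/320*5/8 = 711/2560
  d_3[3] = 77/320*1/4 + 11/32*1/8 + 41/160*1/8 + 51/320*1/8 = 397/2560
d_3 = (0=297/1280, 1=429/1280, 2=711/2560, 3=397/2560)

Answer: 297/1280 429/1280 711/2560 397/2560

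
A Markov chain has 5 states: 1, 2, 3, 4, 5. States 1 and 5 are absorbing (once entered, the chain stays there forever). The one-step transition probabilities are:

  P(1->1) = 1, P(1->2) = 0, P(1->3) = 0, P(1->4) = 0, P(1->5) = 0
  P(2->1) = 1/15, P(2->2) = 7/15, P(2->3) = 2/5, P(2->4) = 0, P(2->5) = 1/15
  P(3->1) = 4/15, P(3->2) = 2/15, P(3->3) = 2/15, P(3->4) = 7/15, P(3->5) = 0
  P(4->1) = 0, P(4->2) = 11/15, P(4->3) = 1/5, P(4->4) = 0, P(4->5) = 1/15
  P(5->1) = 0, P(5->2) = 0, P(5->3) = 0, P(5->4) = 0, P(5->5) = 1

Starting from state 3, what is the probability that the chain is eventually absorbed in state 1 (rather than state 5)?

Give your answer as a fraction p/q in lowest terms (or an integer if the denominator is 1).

Let a_i = P(absorbed in 1 | start in state i).
Boundary conditions: a_1 = 1, a_5 = 0.
For each transient state i, a_i = sum_j P(i->j) * a_j:
  a_2 = 1/15*a_1 + 7/15*a_2 + 2/5*a_3 + 0*a_4 + 1/15*a_5
  a_3 = 4/15*a_1 + 2/15*a_2 + 2/15*a_3 + 7/15*a_4 + 0*a_5
  a_4 = 0*a_1 + 11/15*a_2 + 1/5*a_3 + 0*a_4 + 1/15*a_5

Substituting a_1 = 1 and a_5 = 0, rearrange to (I - Q) a = r where r[i] = P(i -> 1):
  [8/15, -2/5, 0] . (a_2, a_3, a_4) = 1/15
  [-2/15, 13/15, -7/15] . (a_2, a_3, a_4) = 4/15
  [-11/15, -1/5, 1] . (a_2, a_3, a_4) = 0

Solving yields:
  a_2 = 89/125
  a_3 = 587/750
  a_4 = 509/750

Starting state is 3, so the absorption probability is a_3 = 587/750.

Answer: 587/750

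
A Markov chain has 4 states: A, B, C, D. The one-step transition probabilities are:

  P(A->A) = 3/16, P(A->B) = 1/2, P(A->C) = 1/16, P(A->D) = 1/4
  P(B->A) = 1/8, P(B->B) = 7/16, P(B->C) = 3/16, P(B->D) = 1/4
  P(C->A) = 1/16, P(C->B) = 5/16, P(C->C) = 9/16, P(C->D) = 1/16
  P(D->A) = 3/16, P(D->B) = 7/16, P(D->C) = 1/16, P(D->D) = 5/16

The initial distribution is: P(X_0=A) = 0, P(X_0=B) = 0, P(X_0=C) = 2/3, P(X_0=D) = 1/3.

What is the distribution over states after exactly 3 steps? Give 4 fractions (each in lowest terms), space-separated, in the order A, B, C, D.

Propagating the distribution step by step (d_{t+1} = d_t * P):
d_0 = (A=0, B=0, C=2/3, D=1/3)
  d_1[A] = 0*3/16 + 0*1/8 + 2/3*1/16 + 1/3*3/16 = 5/48
  d_1[B] = 0*1/2 + 0*7/16 + 2/3*5/16 + 1/3*7/16 = 17/48
  d_1[C] = 0*1/16 + 0*3/16 + 2/3*9/16 + 1/3*1/16 = 19/48
  d_1[D] = 0*1/4 + 0*1/4 + 2/3*1/16 + 1/3*5/16 = 7/48
d_1 = (A=5/48, B=17/48, C=19/48, D=7/48)
  d_2[A] = 5/48*3/16 + 17/48*1/8 + 19/48*1/16 + 7/48*3/16 = 89/768
  d_2[B] = 5/48*1/2 + 17/48*7/16 + 19/48*5/16 + 7/48*7/16 = 101/256
  d_2[C] = 5/48*1/16 + 17/48*3/16 + 19/48*9/16 + 7/48*1/16 = 39/128
  d_2[D] = 5/48*1/4 + 17/48*1/4 + 19/48*1/16 + 7/48*5/16 = 71/384
d_2 = (A=89/768, B=101/256, C=39/128, D=71/384)
  d_3[A] = 89/768*3/16 + 101/256*1/8 + 39/128*1/16 + 71/384*3/16 = 511/4096
  d_3[B] = 89/768*1/2 + 101/256*7/16 + 39/128*5/16 + 71/384*7/16 = 4997/12288
  d_3[C] = 89/768*1/16 + 101/256*3/16 + 39/128*9/16 + 71/384*1/16 = 541/2048
  d_3[D] = 89/768*1/4 + 101/256*1/4 + 39/128*1/16 + 71/384*5/16 = 157/768
d_3 = (A=511/4096, B=4997/12288, C=541/2048, D=157/768)

Answer: 511/4096 4997/12288 541/2048 157/768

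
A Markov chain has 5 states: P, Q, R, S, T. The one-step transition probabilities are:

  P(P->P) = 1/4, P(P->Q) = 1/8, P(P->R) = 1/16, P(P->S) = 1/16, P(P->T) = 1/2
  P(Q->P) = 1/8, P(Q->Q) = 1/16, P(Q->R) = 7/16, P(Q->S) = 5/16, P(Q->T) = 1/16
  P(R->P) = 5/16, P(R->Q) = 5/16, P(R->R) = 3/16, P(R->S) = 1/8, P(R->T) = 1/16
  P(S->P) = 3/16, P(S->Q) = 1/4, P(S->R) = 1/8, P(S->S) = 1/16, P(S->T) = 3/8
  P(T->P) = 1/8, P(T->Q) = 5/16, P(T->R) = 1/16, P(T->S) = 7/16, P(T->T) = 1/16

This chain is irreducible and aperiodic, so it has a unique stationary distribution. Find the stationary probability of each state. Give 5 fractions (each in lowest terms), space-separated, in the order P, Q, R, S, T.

The stationary distribution satisfies pi = pi * P, i.e.:
  pi_P = 1/4*pi_P + 1/8*pi_Q + 5/16*pi_R + 3/16*pi_S + 1/8*pi_T
  pi_Q = 1/8*pi_P + 1/16*pi_Q + 5/16*pi_R + 1/4*pi_S + 5/16*pi_T
  pi_R = 1/16*pi_P + 7/16*pi_Q + 3/16*pi_R + 1/8*pi_S + 1/16*pi_T
  pi_S = 1/16*pi_P + 5/16*pi_Q + 1/8*pi_R + 1/16*pi_S + 7/16*pi_T
  pi_T = 1/2*pi_P + 1/16*pi_Q + 1/16*pi_R + 3/8*pi_S + 1/16*pi_T
with normalization: pi_P + pi_Q + pi_R + pi_S + pi_T = 1.

Using the first 4 balance equations plus normalization, the linear system A*pi = b is:
  [-3/4, 1/8, 5/16, 3/16, 1/8] . pi = 0
  [1/8, -15/16, 5/16, 1/4, 5/16] . pi = 0
  [1/16, 7/16, -13/16, 1/8, 1/16] . pi = 0
  [1/16, 5/16, 1/8, -15/16, 7/16] . pi = 0
  [1, 1, 1, 1, 1] . pi = 1

Solving yields:
  pi_P = 4383/22439
  pi_Q = 497/2362
  pi_R = 3956/22439
  pi_S = 4616/22439
  pi_T = 9525/44878

Verification (pi * P):
  4383/22439*1/4 + 497/2362*1/8 + 3956/22439*5/16 + 4616/22439*3/16 + 9525/44878*1/8 = 4383/22439 = pi_P  (ok)
  4383/22439*1/8 + 497/2362*1/16 + 3956/22439*5/16 + 4616/22439*1/4 + 9525/44878*5/16 = 497/2362 = pi_Q  (ok)
  4383/22439*1/16 + 497/2362*7/16 + 3956/22439*3/16 + 4616/22439*1/8 + 9525/44878*1/16 = 3956/22439 = pi_R  (ok)
  4383/22439*1/16 + 497/2362*5/16 + 3956/22439*1/8 + 4616/22439*1/16 + 9525/44878*7/16 = 4616/22439 = pi_S  (ok)
  4383/22439*1/2 + 497/2362*1/16 + 3956/22439*1/16 + 4616/22439*3/8 + 9525/44878*1/16 = 9525/44878 = pi_T  (ok)

Answer: 4383/22439 497/2362 3956/22439 4616/22439 9525/44878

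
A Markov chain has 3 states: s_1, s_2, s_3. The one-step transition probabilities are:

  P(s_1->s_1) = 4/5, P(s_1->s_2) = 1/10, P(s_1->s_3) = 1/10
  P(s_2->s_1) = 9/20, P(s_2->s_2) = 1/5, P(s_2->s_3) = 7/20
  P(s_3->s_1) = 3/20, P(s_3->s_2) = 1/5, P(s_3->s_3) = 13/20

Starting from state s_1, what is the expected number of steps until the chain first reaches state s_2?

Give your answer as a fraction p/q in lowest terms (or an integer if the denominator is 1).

Answer: 90/11

Derivation:
Let h_i = expected steps to first reach s_2 from state i.
Boundary: h_s_2 = 0.
First-step equations for the other states:
  h_s_1 = 1 + 4/5*h_s_1 + 1/10*h_s_2 + 1/10*h_s_3
  h_s_3 = 1 + 3/20*h_s_1 + 1/5*h_s_2 + 13/20*h_s_3

Substituting h_s_2 = 0 and rearranging gives the linear system (I - Q) h = 1:
  [1/5, -1/10] . (h_s_1, h_s_3) = 1
  [-3/20, 7/20] . (h_s_1, h_s_3) = 1

Solving yields:
  h_s_1 = 90/11
  h_s_3 = 70/11

Starting state is s_1, so the expected hitting time is h_s_1 = 90/11.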